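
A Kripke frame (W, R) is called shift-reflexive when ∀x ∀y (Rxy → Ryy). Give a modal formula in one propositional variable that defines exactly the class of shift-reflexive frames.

This is shift-reflexivity; the standard corresponding axiom is T□: □(□ψ → ψ).
Suppose □(□ψ→ψ) is valid. Take Rxy and set V(ψ)={w : Ryw}. Then at y, □ψ holds; since □(□ψ→ψ) at x, □ψ→ψ at y, so ψ at y, i.e. Ryy.

□(□ψ → ψ)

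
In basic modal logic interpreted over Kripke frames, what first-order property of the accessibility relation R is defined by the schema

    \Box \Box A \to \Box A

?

This schema is the C4 axiom.
Its frame correspondent is density — \forall x \forall y (Rxy \to \exists z (Rxz \wedge Rzy)).

density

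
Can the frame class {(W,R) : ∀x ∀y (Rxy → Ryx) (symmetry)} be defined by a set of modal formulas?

Yes — defined by r → □◇r

The condition is symmetry. A defining modal formula is r → □◇r.
Suppose r→□◇r is valid. Take Rxy and set V(r)={x}. Then r at x, so □◇r at x, so ◇r at y, so some z with Ryz has r; z=x, i.e. Ryx.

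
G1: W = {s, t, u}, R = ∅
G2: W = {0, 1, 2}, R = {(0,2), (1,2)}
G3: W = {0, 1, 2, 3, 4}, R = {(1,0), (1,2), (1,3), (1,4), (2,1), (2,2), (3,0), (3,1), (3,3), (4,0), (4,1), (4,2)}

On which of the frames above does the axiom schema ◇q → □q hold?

This is the axiom for partial functionality; its first-order frame correspondent is ∀x ∀y ∀z (Rxy ∧ Rxz → y = z).
G1: satisfies the condition.
G2: satisfies the condition.
G3: fails — 1 sees both 0 and 2.

G1, G2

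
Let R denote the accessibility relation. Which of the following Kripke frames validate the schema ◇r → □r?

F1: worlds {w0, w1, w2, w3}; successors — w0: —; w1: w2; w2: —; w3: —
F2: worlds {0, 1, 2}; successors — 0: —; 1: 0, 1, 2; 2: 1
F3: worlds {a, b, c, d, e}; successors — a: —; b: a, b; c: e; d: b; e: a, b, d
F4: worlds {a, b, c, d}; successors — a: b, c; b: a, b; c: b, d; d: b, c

The schema corresponds to partial functionality: ∀x ∀y ∀z (Rxy ∧ Rxz → y = z).
F1: holds.
F2: fails — 1 sees both 0 and 1.
F3: fails — b sees both a and b.
F4: fails — a sees both b and c.

F1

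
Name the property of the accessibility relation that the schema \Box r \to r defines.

Reflexivity

Suppose □r→r is valid. At any x set V(r)={w : Rxw}. Then □r holds at x, so r holds at x, i.e. Rxx.
The converse is a direct semantic check.
Frame condition: \forall x Rxx.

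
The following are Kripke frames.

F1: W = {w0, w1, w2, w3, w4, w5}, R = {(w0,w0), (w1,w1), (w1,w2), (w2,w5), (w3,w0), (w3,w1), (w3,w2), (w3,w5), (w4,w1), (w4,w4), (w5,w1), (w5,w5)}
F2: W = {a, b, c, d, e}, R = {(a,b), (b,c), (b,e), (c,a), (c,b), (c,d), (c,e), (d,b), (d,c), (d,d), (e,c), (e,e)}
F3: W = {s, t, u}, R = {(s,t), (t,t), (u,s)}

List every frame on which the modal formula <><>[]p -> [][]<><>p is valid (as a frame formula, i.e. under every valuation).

F3

The schema corresponds to a generalized confluence (Geach) condition: forall x forall y forall z ((x R^2 y & x R^2 z) -> exists w (yRw & z R^2 w)).
F1: fails — w3R²w0, w3R²w1 but no w with w0Rw and w1R²w.
F2: fails — bR²a, bR²a but no w with aRw and aR²w.
F3: ✓.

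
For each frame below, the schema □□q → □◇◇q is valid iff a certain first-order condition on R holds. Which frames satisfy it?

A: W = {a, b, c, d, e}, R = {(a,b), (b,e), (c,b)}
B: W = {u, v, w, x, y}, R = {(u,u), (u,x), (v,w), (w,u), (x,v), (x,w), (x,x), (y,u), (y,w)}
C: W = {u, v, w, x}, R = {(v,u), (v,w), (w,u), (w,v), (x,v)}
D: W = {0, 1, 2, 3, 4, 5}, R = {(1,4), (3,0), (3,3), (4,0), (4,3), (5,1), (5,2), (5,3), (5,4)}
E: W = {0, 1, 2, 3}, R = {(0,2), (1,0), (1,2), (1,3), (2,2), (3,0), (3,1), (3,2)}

B, E

This is the axiom for a generalized confluence (Geach) condition; its first-order frame correspondent is ∀x ∀z (xRz → ∃w (xR²w ∧ zR²w)).
A: fails — aRb but no w with aR²w and bR²w.
B: satisfies the condition.
C: fails — vRu but no t with vR²t and uR²t.
D: fails — 3R0 but no w with 3R²w and 0R²w.
E: satisfies the condition.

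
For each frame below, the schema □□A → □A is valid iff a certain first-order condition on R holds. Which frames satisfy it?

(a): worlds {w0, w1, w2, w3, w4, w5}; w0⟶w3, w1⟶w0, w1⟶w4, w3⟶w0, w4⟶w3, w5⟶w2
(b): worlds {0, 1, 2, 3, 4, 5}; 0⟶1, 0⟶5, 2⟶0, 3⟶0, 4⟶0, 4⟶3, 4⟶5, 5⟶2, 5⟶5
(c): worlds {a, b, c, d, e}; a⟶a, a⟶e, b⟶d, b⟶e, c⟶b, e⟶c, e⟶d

The schema corresponds to density: ∀x ∀y (Rxy → ∃z (Rxz ∧ Rzy)).
(a): fails — Rw1w0 but no z with Rw1z and Rzw0.
(b): fails — R43 but no z with R4z and Rz3.
(c): fails — Rec but no z with Rez and Rzc.
Valid on no frame.

none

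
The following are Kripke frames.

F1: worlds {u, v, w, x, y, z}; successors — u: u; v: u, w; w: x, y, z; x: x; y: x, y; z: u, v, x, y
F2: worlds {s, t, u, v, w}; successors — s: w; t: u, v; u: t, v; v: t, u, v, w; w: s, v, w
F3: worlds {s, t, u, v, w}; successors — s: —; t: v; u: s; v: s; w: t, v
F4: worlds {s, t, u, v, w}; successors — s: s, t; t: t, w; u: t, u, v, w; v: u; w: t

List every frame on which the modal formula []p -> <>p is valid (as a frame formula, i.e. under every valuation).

This is the axiom for seriality; its first-order frame correspondent is forall x exists y Rxy.
F1: holds.
F2: holds.
F3: fails — world s has no successor.
F4: holds.

F1, F2, F4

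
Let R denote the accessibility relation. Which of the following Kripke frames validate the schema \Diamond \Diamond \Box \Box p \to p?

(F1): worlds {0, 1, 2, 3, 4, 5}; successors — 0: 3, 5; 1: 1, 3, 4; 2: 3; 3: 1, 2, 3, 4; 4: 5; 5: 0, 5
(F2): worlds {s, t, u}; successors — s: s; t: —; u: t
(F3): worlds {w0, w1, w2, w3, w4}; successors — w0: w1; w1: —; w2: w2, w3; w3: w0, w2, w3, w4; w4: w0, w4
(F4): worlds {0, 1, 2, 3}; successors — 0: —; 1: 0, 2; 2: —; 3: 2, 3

This is the axiom for a generalized confluence (Geach) condition; its first-order frame correspondent is \forall x \forall y (x R^2 y \to \exists w (y R^2 w \wedge x = w)).
(F1): fails — 0R²1 but no w with 1R²w and 0=w.
(F2): ✓.
(F3): fails — w2R²w0 but no w with w0R²w and w2=w.
(F4): fails — 3R²2 but no w with 2R²w and 3=w.
Valid on: (F2).

(F2)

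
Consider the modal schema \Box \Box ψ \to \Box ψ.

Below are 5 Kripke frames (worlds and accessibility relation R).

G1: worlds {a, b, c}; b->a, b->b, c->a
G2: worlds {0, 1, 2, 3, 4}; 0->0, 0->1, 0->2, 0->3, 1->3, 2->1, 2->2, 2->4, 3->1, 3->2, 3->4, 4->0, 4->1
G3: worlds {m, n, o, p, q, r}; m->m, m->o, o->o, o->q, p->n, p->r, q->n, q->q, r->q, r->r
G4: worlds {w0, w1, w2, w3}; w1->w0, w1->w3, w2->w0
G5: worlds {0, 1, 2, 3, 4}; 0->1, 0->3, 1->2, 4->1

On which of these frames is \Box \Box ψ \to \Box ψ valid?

none

The schema corresponds to density: \forall x \forall y (Rxy \to \exists z (Rxz \wedge Rzy)).
G1: fails — Rca but no z with Rcz and Rza.
G2: fails — R13 but no z with R1z and Rz3.
G3: fails — Rpn but no z with Rpz and Rzn.
G4: fails — Rw1w0 but no z with Rw1z and Rzw0.
G5: fails — R12 but no z with R1z and Rz2.
Valid on no frame.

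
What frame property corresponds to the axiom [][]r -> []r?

Suppose □□r→□r is valid. Take Rxy and set V(r)={w : xR²w}. Then □□r at x, so □r at x, so r at y, i.e. ∃z(Rxz∧Rzy).
The converse is a direct semantic check.
Frame condition: forall x forall y (Rxy -> exists z (Rxz & Rzy)).

Density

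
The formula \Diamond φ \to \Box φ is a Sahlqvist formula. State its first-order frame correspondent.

partial functionality

Suppose ◇φ→□φ is valid. Take Rxy, Rxz and set V(φ)={y}. Then ◇φ at x, so □φ at x, so φ at z, i.e. z=y.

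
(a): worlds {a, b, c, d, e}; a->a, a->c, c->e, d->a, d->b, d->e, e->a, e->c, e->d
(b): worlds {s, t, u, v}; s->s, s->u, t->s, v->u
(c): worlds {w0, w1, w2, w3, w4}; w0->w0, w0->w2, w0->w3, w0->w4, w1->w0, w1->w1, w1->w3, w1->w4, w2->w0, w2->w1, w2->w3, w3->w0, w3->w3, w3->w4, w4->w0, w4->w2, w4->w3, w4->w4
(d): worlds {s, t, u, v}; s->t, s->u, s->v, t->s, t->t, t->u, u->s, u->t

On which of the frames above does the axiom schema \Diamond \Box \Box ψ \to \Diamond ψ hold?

(c)

Frame correspondent (Sahlqvist): \forall x \forall y (xRy \to \exists w (y R^2 w \wedge xRw)) — i.e. a generalized confluence (Geach) condition.
(a): fails — dRb but no w with bR²w and dRw.
(b): fails — sRu but no w with uR²w and sRw.
(c): condition met.
(d): fails — sRv but no w with vR²w and sRw.
Valid on: (c).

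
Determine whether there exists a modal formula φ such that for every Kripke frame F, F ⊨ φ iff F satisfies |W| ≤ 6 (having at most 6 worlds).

Any modally definable frame class is closed under disjoint unions.
Any modal formula valid on each of 7 disjoint one-world frames is valid on their disjoint union (validity is preserved under disjoint unions). Each one-world frame has |W|=1≤6, but the union has |W|=7.
Hence having at most 6 worlds is not modally definable.

Not definable by any modal formula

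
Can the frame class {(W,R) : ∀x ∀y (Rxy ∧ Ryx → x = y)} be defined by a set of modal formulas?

Not definable by any modal formula

Any modally definable frame class is closed under surjective bounded morphisms.
The 8-cycle (worlds 0,1,2,3,4,5,6,7 with 0→1→2→3→4→5→6→7→0) is antisymmetric. Sending even-indexed worlds to a and odd-indexed worlds to b is a surjective bounded morphism onto the two-world frame with a↔b, which is not antisymmetric.
Hence antisymmetry is not modally definable.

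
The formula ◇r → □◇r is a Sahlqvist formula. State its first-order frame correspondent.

Suppose ◇r→□◇r is valid. Take Rxy, Rxz and set V(r)={y}. Then ◇r at x, so □◇r at x, so ◇r at z, so some w with Rzw has r; w=y, i.e. Rzy. By symmetry of the argument, Ryz.
Conversely, any frame satisfying ∀x ∀y ∀z (Rxy ∧ Rxz → Ryz) validates the schema.
Frame condition: ∀x ∀y ∀z (Rxy ∧ Rxz → Ryz).

The Euclidean property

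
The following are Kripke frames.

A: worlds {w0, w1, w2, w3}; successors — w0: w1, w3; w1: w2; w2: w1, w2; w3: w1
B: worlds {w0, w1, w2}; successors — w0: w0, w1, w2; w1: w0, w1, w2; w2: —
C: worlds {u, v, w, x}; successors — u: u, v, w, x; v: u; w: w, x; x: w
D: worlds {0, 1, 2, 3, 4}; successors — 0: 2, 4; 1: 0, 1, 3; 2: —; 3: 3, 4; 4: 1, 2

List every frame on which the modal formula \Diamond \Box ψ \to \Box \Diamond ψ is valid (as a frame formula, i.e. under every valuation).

This is the axiom for convergence; its first-order frame correspondent is \forall x \forall y \forall z (Rxy \wedge Rxz \to \exists w (Ryw \wedge Rzw)).
A: fails — Rw0w1 and Rw0w3 but w1 and w3 have no common successor.
B: fails — Rw0w1 and Rw0w2 but w1 and w2 have no common successor.
C: fails — Ruv and Ruw but v and w have no common successor.
D: fails — R02 and R02 but 2 and 2 have no common successor.

none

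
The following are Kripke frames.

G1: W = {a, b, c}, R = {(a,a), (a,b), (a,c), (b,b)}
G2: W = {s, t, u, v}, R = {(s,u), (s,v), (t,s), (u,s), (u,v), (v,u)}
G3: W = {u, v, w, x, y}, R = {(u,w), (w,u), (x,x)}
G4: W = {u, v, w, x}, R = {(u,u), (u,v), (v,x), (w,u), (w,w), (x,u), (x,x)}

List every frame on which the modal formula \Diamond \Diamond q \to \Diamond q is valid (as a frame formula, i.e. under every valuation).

G1

This is the axiom for transitivity; its first-order frame correspondent is \forall x \forall y \forall z (Rxy \wedge Ryz \to Rxz).
G1: satisfies the condition.
G2: fails — Ruv and Rvu but not Ruu.
G3: fails — Rwu and Ruw but not Rww.
G4: fails — Ruv and Rvx but not Rux.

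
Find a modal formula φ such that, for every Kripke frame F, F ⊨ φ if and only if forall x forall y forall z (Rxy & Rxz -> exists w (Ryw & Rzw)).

This is convergence; the standard corresponding axiom is .2: ◇□ψ → □◇ψ.
Suppose ◇□ψ→□◇ψ is valid. Take Rxy, Rxz and set V(ψ)={w : Ryw}. Then □ψ at y so ◇□ψ at x, so □◇ψ at x, so ◇ψ at z, giving w with Rzw and Ryw.

◇□ψ → □◇ψ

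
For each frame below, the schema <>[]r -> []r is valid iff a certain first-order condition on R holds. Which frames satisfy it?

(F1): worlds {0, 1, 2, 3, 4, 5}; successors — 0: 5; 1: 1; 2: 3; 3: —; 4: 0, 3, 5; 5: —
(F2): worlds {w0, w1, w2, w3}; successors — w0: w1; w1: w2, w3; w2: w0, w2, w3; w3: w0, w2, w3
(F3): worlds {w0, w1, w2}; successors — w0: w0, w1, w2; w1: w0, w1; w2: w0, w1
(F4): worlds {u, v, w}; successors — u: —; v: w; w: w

Frame correspondent (Sahlqvist): forall x forall y forall z (Rxy & Rxz -> Ryz) — i.e. the Euclidean property.
(F1): fails — R05 and R05 but not R55.
(F2): fails — Rw0w1 and Rw0w1 but not Rw1w1.
(F3): fails — Rw0w1 and Rw0w2 but not Rw1w2.
(F4): ✓.

(F4)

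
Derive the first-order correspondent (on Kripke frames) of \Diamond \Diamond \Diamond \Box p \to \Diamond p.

\forall x \forall y (x R^3 y \to \exists w (yRw \wedge xRw))

This is a Sahlqvist (Geach-type) schema ◇^3□^1p → □^0◇^1p.
Minimal-valuation argument: fix x; take any y with xR^3y and any z with xR^0z. Set V(p) to the set of worlds R-reachable from y in exactly 1 step. Then □^1p holds at y, so the antecedent holds at x; validity forces ◇^1p at z, giving a w with zR^1w and yR^1w.
First-order correspondent: \forall x \forall y (x R^3 y \to \exists w (yRw \wedge xRw)).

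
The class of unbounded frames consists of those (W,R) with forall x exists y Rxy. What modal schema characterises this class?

□r → ◇r

This is seriality; the standard corresponding axiom is D: □r → ◇r.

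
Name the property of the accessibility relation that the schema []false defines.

Emptiness of R

□⊥ is valid iff no world has any successor (otherwise □⊥ fails at any world with one).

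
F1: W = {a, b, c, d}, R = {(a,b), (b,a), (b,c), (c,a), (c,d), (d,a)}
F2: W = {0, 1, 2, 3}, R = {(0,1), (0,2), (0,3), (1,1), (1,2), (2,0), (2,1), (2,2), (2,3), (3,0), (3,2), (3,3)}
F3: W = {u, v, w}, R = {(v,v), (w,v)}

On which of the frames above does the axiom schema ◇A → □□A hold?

The schema corresponds to a generalized confluence (Geach) condition: ∀x ∀y ∀z ((xRy ∧ xR²z) → ∃w (y = w ∧ z = w)).
F1: fails — aRb, aR²a but b ≠ a.
F2: fails — 0R1, 0R²0 but 1 ≠ 0.
F3: satisfies the condition.

F3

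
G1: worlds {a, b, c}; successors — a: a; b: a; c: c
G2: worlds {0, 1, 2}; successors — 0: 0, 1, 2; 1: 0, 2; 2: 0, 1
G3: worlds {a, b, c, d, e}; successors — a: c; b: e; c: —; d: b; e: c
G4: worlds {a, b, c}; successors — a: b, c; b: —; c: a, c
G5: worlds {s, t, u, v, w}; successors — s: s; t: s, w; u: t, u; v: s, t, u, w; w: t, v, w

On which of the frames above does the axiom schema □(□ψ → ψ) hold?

G1

This is the axiom for shift-reflexivity; its first-order frame correspondent is ∀x ∀y (Rxy → Ryy).
G1: holds.
G2: fails — R02 but not R22.
G3: fails — Rdb but not Rbb.
G4: fails — Rca but not Raa.
G5: fails — Rwt but not Rtt.
Valid on: G1.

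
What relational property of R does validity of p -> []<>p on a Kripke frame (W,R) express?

This schema is the B axiom.
It corresponds to symmetry: forall x forall y (Rxy -> Ryx).

symmetry: forall x forall y (Rxy -> Ryx)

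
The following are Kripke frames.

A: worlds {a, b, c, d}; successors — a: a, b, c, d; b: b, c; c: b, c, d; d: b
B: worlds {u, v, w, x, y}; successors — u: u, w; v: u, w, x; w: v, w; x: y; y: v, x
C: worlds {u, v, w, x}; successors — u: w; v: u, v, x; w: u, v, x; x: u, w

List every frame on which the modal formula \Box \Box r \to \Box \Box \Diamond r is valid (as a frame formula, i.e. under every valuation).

A

This is the axiom for a generalized confluence (Geach) condition; its first-order frame correspondent is \forall x \forall z (x R^2 z \to \exists w (x R^2 w \wedge zRw)).
A: satisfies the condition.
B: fails — wR²x but no t with wR²t and xRt.
C: fails — uR²u but no t with uR²t and uRt.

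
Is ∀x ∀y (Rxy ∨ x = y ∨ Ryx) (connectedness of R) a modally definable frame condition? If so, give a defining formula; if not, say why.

If a class were modally definable it would be closed under disjoint unions (Goldblatt–Thomason).
Take 4 disjoint single-world reflexive frames: each is trivially connected, but their disjoint union has 4 worlds with no edge between distinct components, so it is not connected.
Hence connectedness of R is not modally definable.

No — not modally definable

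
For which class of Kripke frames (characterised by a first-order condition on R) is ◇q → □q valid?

partial functionality: ∀x ∀y ∀z (Rxy ∧ Rxz → y = z)

Suppose ◇q→□q is valid. Take Rxy, Rxz and set V(q)={y}. Then ◇q at x, so □q at x, so q at z, i.e. z=y.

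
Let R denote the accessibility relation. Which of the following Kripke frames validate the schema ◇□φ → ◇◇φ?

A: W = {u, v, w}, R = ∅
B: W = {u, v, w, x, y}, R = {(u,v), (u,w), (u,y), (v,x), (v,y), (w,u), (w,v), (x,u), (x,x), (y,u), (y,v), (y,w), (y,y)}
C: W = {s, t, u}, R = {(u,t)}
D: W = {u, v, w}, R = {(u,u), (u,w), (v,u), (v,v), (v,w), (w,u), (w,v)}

This is the axiom for a generalized confluence (Geach) condition; its first-order frame correspondent is ∀x ∀y (xRy → ∃w (yRw ∧ xR²w)).
A: satisfies the condition.
B: satisfies the condition.
C: fails — uRt but no w with tRw and uR²w.
D: satisfies the condition.
Valid on: A, B, D.

A, B, D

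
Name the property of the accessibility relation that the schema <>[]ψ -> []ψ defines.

Replacing ψ by ¬ψ and contraposing gives the equivalent schema ◇ψ → □◇ψ.
Suppose ◇ψ→□◇ψ is valid. Take Rxy, Rxz and set V(ψ)={y}. Then ◇ψ at x, so □◇ψ at x, so ◇ψ at z, so some w with Rzw has ψ; w=y, i.e. Rzy. By symmetry of the argument, Ryz.
The converse is a direct semantic check.
So the correspondent is the Euclidean property.

the Euclidean property: forall x forall y forall z (Rxy & Rxz -> Ryz)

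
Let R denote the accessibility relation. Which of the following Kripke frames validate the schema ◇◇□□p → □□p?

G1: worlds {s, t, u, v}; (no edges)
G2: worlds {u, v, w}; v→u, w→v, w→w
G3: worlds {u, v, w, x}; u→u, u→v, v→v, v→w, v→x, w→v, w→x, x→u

The schema corresponds to a generalized confluence (Geach) condition: ∀x ∀y ∀z ((xR²y ∧ xR²z) → ∃w (yR²w ∧ z = w)).
G1: holds.
G2: fails — wR²u, wR²u but no t with uR²t and u=t.
G3: fails — uR²x, uR²w but no t with xR²t and w=t.
Valid on: G1.

G1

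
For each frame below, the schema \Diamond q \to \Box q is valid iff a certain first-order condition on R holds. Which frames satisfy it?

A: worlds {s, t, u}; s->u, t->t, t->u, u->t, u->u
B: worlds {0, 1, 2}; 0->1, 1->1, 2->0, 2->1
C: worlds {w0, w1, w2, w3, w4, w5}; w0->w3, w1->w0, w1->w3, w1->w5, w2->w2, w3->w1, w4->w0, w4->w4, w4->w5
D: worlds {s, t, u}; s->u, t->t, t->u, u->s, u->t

none

Frame correspondent (Sahlqvist): \forall x \forall y \forall z (Rxy \wedge Rxz \to y = z) — i.e. partial functionality.
A: fails — t sees both t and u.
B: fails — 2 sees both 0 and 1.
C: fails — w1 sees both w0 and w3.
D: fails — t sees both t and u.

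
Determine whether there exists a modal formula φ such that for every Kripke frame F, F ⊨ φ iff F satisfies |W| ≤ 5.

Not modally definable

Any modally definable frame class is closed under disjoint unions.
Any modal formula valid on each of 6 disjoint one-world frames is valid on their disjoint union (validity is preserved under disjoint unions). Each one-world frame has |W|=1≤5, but the union has |W|=6.
Hence having at most 5 worlds is not modally definable.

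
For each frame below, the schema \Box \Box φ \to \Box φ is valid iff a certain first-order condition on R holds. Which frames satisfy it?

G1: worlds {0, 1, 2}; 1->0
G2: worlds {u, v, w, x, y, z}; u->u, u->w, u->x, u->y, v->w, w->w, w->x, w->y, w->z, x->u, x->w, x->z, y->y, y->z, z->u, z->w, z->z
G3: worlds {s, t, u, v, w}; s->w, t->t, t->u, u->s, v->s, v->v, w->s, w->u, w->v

G2

The schema corresponds to density: \forall x \forall y (Rxy \to \exists z (Rxz \wedge Rzy)).
G1: fails — R10 but no z with R1z and Rz0.
G2: condition met.
G3: fails — Rwu but no z with Rwz and Rzu.
Valid on: G2.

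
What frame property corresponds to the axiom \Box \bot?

Emptiness of R

□⊥ is valid iff no world has any successor (otherwise □⊥ fails at any world with one).
Conversely, on a frame with emptiness of R the schema holds at every world under every valuation.
So the correspondent is emptiness of R.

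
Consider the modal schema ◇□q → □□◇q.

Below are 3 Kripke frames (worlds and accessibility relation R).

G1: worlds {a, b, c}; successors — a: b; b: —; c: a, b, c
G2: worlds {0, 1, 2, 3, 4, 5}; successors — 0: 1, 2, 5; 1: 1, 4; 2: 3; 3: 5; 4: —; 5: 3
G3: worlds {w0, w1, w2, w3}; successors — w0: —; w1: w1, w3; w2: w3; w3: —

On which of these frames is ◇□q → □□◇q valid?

Frame correspondent (Sahlqvist): ∀x ∀y ∀z ((xRy ∧ xR²z) → ∃w (yRw ∧ zRw)) — i.e. a generalized confluence (Geach) condition.
G1: fails — cRa, cR²b but no w with aRw and bRw.
G2: fails — 0R1, 0R²3 but no w with 1Rw and 3Rw.
G3: fails — w1Rw1, w1R²w3 but no w with w1Rw and w3Rw.
Valid on no frame.

none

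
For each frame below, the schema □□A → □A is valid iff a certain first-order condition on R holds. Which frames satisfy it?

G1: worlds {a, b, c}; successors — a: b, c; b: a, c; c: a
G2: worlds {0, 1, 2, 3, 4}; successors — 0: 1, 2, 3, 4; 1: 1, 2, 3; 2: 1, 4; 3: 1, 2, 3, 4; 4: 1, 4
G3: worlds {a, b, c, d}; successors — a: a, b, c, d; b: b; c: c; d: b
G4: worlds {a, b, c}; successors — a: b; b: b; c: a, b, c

G2, G3, G4

Frame correspondent (Sahlqvist): ∀x ∀y (Rxy → ∃z (Rxz ∧ Rzy)) — i.e. density.
G1: fails — Rab but no z with Raz and Rzb.
G2: condition met.
G3: condition met.
G4: condition met.
Valid on: G2, G3, G4.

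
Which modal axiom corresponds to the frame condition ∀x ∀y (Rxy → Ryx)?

s → □◇s

A defining formula is s → □◇s (the B axiom).
Suppose s→□◇s is valid. Take Rxy and set V(s)={x}. Then s at x, so □◇s at x, so ◇s at y, so some z with Ryz has s; z=x, i.e. Ryx.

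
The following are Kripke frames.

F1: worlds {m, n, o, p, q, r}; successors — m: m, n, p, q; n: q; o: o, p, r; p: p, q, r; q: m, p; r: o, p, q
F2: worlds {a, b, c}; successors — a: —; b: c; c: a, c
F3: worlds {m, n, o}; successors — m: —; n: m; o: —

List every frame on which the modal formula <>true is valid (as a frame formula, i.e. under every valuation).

This is the axiom for seriality; its first-order frame correspondent is forall x exists y Rxy.
F1: condition met.
F2: fails — world a has no successor.
F3: fails — world m has no successor.
Valid on: F1.

F1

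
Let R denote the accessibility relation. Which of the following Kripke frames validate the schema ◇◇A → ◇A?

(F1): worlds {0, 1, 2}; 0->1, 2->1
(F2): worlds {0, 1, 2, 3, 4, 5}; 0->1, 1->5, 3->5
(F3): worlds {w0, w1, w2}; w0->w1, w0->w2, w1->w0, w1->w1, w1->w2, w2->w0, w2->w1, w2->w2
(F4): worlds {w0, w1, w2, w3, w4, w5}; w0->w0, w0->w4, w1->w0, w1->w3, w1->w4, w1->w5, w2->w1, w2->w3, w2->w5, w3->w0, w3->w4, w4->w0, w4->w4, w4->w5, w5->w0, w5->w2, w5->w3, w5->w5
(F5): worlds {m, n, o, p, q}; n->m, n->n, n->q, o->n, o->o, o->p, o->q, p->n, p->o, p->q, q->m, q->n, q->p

(F1)

Frame correspondent (Sahlqvist): ∀x ∀y ∀z (Rxy ∧ Ryz → Rxz) — i.e. transitivity.
(F1): condition met.
(F2): fails — R01 and R15 but not R05.
(F3): fails — Rw0w1 and Rw1w0 but not Rw0w0.
(F4): fails — Rw1w5 and Rw5w2 but not Rw1w2.
(F5): fails — Ron and Rnm but not Rom.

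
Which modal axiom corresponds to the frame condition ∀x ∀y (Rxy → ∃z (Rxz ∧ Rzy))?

□□q → □q

A defining formula is □□q → □q (the C4 axiom).
Suppose □□q→□q is valid. Take Rxy and set V(q)={w : xR²w}. Then □□q at x, so □q at x, so q at y, i.e. ∃z(Rxz∧Rzy).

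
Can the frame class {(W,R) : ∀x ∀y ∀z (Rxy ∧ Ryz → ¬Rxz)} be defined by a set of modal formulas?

Any modally definable frame class is closed under surjective bounded morphisms.
The 3-cycle (worlds 0,1,2 with 0→1→2→0) is intransitive. Mapping every world to a single reflexive point • is a surjective bounded morphism; the reflexive point is not intransitive (R••∧R•• but R••).
Hence intransitivity is not modally definable.

Not modally definable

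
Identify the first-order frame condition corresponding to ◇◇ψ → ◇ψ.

This is frame-equivalent to □ψ → □□ψ (substitute ¬ψ for ψ and contrapose).
Suppose □ψ→□□ψ is valid. Take Rxy, Ryz and set V(ψ)={w : Rxw}. Then □ψ at x, so □□ψ at x, so □ψ at y, so ψ at z, i.e. Rxz.
Conversely, any frame satisfying ∀x ∀y ∀z (Rxy ∧ Ryz → Rxz) validates the schema.
Frame condition: ∀x ∀y ∀z (Rxy ∧ Ryz → Rxz).

transitivity: ∀x ∀y ∀z (Rxy ∧ Ryz → Rxz)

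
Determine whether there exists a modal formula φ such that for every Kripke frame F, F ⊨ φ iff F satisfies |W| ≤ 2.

Not definable by any modal formula

Modal frame validity is preserved under disjoint unions.
Any modal formula valid on each of 3 disjoint one-world frames is valid on their disjoint union (validity is preserved under disjoint unions). Each one-world frame has |W|=1≤2, but the union has |W|=3.
Hence having at most 2 worlds is not modally definable.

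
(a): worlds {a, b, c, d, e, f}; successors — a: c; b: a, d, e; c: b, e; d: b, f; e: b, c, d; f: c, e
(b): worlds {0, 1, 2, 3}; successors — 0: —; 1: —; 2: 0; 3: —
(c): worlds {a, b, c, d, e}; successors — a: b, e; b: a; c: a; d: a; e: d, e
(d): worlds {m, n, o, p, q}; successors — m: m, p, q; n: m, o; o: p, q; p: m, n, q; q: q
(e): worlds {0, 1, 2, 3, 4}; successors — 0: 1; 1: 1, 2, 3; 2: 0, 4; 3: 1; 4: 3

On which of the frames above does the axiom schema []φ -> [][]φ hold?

The schema corresponds to transitivity: forall x forall y forall z (Rxy & Ryz -> Rxz).
(a): fails — Reb and Rba but not Rea.
(b): satisfies the condition.
(c): fails — Rab and Rba but not Raa.
(d): fails — Rop and Rpm but not Rom.
(e): fails — R31 and R12 but not R32.

(b)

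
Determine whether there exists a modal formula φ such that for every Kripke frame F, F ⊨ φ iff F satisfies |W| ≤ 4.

Not definable by any modal formula

Any modally definable frame class is closed under disjoint unions.
Any modal formula valid on each of 5 disjoint one-world frames is valid on their disjoint union (validity is preserved under disjoint unions). Each one-world frame has |W|=1≤4, but the union has |W|=5.
Hence having at most 4 worlds is not modally definable.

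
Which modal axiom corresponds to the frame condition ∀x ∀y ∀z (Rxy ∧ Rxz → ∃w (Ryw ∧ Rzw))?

A defining formula is ◇□p → □◇p (the .2 axiom).
Suppose ◇□p→□◇p is valid. Take Rxy, Rxz and set V(p)={w : Ryw}. Then □p at y so ◇□p at x, so □◇p at x, so ◇p at z, giving w with Rzw and Ryw.

◇□p → □◇p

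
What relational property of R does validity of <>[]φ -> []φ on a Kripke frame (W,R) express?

the Euclidean property

Equivalently (dual form): ◇φ → □◇φ.
Suppose ◇φ→□◇φ is valid. Take Rxy, Rxz and set V(φ)={y}. Then ◇φ at x, so □◇φ at x, so ◇φ at z, so some w with Rzw has φ; w=y, i.e. Rzy. By symmetry of the argument, Ryz.
Conversely, any frame satisfying forall x forall y forall z (Rxy & Rxz -> Ryz) validates the schema.
So the correspondent is the Euclidean property.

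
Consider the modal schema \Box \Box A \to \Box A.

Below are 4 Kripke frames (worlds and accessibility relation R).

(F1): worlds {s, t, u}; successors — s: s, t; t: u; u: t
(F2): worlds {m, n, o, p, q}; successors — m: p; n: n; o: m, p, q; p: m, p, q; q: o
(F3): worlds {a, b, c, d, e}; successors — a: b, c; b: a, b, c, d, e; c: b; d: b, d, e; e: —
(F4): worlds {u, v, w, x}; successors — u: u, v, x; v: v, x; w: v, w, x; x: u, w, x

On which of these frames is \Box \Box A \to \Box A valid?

This is the axiom for density; its first-order frame correspondent is \forall x \forall y (Rxy \to \exists z (Rxz \wedge Rzy)).
(F1): fails — Rtu but no z with Rtz and Rzu.
(F2): fails — Rqo but no z with Rqz and Rzo.
(F3): ✓.
(F4): ✓.

(F3), (F4)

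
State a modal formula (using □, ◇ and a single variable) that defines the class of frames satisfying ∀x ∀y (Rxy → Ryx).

s → □◇s

A defining formula is s → □◇s (the B axiom).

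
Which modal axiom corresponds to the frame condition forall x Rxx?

A defining formula is □ψ → ψ (the T axiom).

□ψ → ψ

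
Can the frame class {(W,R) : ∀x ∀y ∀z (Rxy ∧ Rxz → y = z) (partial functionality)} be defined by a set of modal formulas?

Definable; ◇p → □p defines it

This is a Sahlqvist condition; the CD axiom ◇p → □p defines it.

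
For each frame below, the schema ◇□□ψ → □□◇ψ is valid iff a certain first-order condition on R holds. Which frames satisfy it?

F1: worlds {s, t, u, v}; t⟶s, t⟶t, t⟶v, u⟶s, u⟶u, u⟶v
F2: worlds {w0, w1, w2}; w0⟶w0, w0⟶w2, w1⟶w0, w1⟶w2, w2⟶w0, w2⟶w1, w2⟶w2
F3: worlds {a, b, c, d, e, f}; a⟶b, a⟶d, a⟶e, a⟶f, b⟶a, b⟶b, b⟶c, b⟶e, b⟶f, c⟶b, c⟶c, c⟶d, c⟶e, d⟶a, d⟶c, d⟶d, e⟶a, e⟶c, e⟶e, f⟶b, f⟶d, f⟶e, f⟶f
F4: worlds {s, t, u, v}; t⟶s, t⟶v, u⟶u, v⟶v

F2, F3

This is the axiom for a generalized confluence (Geach) condition; its first-order frame correspondent is ∀x ∀y ∀z ((xRy ∧ xR²z) → ∃w (yR²w ∧ zRw)).
F1: fails — tRs, tR²s but no w with sR²w and sRw.
F2: ✓.
F3: ✓.
F4: fails — tRs, tR²v but no w with sR²w and vRw.
Valid on: F2, F3.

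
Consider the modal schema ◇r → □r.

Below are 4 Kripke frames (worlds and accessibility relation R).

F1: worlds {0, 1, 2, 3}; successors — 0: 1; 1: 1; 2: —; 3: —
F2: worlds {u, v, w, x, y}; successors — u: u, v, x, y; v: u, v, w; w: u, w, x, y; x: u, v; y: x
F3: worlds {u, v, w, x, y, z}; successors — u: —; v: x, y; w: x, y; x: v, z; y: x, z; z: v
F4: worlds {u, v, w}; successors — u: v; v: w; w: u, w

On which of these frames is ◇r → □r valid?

F1

The schema corresponds to partial functionality: ∀x ∀y ∀z (Rxy ∧ Rxz → y = z).
F1: ✓.
F2: fails — u sees both u and v.
F3: fails — v sees both x and y.
F4: fails — w sees both u and w.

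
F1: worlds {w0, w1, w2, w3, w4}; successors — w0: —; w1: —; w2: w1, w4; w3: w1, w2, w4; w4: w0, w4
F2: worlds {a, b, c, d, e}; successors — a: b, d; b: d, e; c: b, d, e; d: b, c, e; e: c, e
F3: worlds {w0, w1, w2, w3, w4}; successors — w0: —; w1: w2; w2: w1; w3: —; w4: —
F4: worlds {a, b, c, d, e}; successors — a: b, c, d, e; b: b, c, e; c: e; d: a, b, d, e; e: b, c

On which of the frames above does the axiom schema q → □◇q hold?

The schema corresponds to symmetry: ∀x ∀y (Rxy → Ryx).
F1: fails — Rw2w4 but not Rw4w2.
F2: fails — Rab but not Rba.
F3: satisfies the condition.
F4: fails — Rbc but not Rcb.

F3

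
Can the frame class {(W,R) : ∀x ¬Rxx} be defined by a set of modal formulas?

Any modally definable frame class is closed under surjective bounded morphisms.
The 3-cycle (worlds a,b,c with a→b→c→a) is irreflexive, and the map sending every world to a single reflexive point • is a surjective bounded morphism (forth: every edge maps to (•,•); back: every world has a successor). So any modal formula valid on the 3-cycle is also valid on the reflexive point, which is not irreflexive.
So no modal formula (or set of formulas) defines exactly the irreflexive frames.

Not modally definable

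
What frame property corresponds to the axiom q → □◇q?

Symmetry

Suppose q→□◇q is valid. Take Rxy and set V(q)={x}. Then q at x, so □◇q at x, so ◇q at y, so some z with Ryz has q; z=x, i.e. Ryx.
Conversely, on a frame with symmetry the schema holds at every world under every valuation.
Frame condition: ∀x ∀y (Rxy → Ryx).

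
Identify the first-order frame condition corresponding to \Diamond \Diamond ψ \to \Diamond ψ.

Transitivity

Equivalently (dual form): □ψ → □□ψ.
Suppose □ψ→□□ψ is valid. Take Rxy, Ryz and set V(ψ)={w : Rxw}. Then □ψ at x, so □□ψ at x, so □ψ at y, so ψ at z, i.e. Rxz.
Conversely, any frame satisfying \forall x \forall y \forall z (Rxy \wedge Ryz \to Rxz) validates the schema.
So the correspondent is transitivity.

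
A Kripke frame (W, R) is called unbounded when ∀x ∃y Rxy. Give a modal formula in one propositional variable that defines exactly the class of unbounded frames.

The condition is seriality. The D schema □r → ◇r defines it.
Suppose □r→◇r is valid. At any x set V(r)=W. Then □r at x, so ◇r at x, so x has a successor.

□r → ◇r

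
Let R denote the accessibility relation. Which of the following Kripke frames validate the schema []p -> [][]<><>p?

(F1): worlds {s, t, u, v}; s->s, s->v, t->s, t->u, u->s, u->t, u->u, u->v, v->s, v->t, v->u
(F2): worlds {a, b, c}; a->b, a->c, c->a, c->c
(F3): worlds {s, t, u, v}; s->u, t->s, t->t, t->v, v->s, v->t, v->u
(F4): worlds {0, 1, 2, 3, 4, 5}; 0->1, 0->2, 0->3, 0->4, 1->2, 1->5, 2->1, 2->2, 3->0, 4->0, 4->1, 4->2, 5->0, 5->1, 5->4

(F1)

Frame correspondent (Sahlqvist): forall x forall z (x R^2 z -> exists w (xRw & z R^2 w)) — i.e. a generalized confluence (Geach) condition.
(F1): holds.
(F2): fails — cR²b but no w with cRw and bR²w.
(F3): fails — tR²s but no w with tRw and sR²w.
(F4): fails — 3R²2 but no w with 3Rw and 2R²w.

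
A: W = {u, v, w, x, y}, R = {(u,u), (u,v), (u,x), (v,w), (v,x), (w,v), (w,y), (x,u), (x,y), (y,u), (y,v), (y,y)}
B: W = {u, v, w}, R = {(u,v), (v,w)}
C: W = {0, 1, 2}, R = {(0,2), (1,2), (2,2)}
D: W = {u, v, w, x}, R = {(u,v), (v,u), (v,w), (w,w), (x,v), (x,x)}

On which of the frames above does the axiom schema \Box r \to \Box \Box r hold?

Frame correspondent (Sahlqvist): \forall x \forall y \forall z (Rxy \wedge Ryz \to Rxz) — i.e. transitivity.
A: fails — Ruv and Rvw but not Ruw.
B: fails — Ruv and Rvw but not Ruw.
C: condition met.
D: fails — Ruv and Rvw but not Ruw.

C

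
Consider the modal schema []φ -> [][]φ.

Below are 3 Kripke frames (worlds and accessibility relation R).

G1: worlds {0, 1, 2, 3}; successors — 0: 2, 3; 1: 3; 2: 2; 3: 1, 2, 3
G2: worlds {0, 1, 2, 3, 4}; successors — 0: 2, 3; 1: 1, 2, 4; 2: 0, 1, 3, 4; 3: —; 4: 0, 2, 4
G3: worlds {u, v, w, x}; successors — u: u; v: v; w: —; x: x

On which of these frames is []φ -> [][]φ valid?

G3

The schema corresponds to transitivity: forall x forall y forall z (Rxy & Ryz -> Rxz).
G1: fails — R03 and R31 but not R01.
G2: fails — R02 and R20 but not R00.
G3: ✓.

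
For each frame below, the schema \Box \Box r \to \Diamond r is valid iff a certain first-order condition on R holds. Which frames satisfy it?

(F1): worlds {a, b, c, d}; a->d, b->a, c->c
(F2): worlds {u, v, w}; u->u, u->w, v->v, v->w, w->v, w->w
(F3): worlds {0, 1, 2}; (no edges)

Frame correspondent (Sahlqvist): \forall x \exists w (x R^2 w \wedge xRw) — i.e. a generalized confluence (Geach) condition.
(F1): fails — at a but no w with aR²w and aRw.
(F2): holds.
(F3): fails — at 0 but no w with 0R²w and 0Rw.

(F2)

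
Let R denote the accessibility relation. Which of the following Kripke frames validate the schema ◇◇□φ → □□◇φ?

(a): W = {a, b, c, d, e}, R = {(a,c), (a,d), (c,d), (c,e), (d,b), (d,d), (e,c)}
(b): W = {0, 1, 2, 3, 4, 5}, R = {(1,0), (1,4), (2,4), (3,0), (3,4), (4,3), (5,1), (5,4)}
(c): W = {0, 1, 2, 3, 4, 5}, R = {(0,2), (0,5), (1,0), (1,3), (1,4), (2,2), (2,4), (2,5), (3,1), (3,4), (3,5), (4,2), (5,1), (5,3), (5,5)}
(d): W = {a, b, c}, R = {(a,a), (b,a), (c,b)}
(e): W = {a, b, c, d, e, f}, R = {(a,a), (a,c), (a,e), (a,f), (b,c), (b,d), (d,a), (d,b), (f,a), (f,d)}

Frame correspondent (Sahlqvist): ∀x ∀y ∀z ((xR²y ∧ xR²z) → ∃w (yRw ∧ zRw)) — i.e. a generalized confluence (Geach) condition.
(a): fails — aR²b, aR²b but no w with bRw and bRw.
(b): fails — 4R²0, 4R²0 but no w with 0Rw and 0Rw.
(c): fails — 0R²1, 0R²4 but no w with 1Rw and 4Rw.
(d): satisfies the condition.
(e): fails — aR²a, aR²c but no w with aRw and cRw.

(d)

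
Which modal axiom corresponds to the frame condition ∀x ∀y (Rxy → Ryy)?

A defining formula is □(□p → p) (the T□ axiom).
Suppose □(□p→p) is valid. Take Rxy and set V(p)={w : Ryw}. Then at y, □p holds; since □(□p→p) at x, □p→p at y, so p at y, i.e. Ryy.

□(□p → p)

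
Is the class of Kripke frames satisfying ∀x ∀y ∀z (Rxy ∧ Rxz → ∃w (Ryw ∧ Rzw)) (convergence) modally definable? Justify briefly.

Yes, by ◇□r → □◇r

Yes: it is convergence, defined by the .2 schema ◇□r → □◇r.
Suppose ◇□r→□◇r is valid. Take Rxy, Rxz and set V(r)={w : Ryw}. Then □r at y so ◇□r at x, so □◇r at x, so ◇r at z, giving w with Rzw and Ryw.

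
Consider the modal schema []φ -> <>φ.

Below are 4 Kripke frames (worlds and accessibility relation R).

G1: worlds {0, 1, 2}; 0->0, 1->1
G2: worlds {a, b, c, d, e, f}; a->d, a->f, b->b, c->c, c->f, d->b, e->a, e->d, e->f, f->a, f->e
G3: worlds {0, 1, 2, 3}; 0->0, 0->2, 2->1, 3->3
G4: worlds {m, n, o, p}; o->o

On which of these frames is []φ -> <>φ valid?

G2

The schema corresponds to seriality: forall x exists y Rxy.
G1: fails — world 2 has no successor.
G2: ✓.
G3: fails — world 1 has no successor.
G4: fails — world m has no successor.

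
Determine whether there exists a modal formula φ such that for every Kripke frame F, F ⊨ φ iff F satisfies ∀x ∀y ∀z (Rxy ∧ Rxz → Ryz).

Definable; ◇r → □◇r defines it

Yes: it is the Euclidean property, defined by the 5 schema ◇r → □◇r.
Suppose ◇r→□◇r is valid. Take Rxy, Rxz and set V(r)={y}. Then ◇r at x, so □◇r at x, so ◇r at z, so some w with Rzw has r; w=y, i.e. Rzy. By symmetry of the argument, Ryz.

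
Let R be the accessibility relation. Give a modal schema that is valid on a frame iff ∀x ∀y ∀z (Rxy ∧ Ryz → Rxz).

A defining formula is □s → □□s (the 4 axiom).

□s → □□s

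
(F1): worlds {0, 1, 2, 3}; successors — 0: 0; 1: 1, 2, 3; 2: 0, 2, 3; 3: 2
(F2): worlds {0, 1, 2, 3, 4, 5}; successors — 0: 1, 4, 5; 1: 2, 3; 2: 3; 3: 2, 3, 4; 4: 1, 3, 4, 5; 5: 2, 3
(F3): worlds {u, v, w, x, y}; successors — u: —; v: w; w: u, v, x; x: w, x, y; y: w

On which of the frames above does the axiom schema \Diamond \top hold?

The schema corresponds to seriality: \forall x \exists y Rxy.
(F1): condition met.
(F2): condition met.
(F3): fails — world u has no successor.

(F1), (F2)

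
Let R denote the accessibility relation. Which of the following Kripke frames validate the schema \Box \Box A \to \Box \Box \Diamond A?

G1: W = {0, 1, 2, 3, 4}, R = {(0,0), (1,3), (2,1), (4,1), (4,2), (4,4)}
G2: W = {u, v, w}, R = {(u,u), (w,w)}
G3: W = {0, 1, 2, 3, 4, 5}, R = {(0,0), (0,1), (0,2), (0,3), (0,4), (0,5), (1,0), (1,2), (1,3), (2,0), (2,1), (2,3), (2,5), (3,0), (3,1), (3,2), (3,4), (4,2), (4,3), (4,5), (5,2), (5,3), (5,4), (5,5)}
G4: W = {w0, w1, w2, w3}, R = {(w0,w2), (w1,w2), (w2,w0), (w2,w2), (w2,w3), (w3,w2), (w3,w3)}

G2, G3, G4

The schema corresponds to a generalized confluence (Geach) condition: \forall x \forall z (x R^2 z \to \exists w (x R^2 w \wedge zRw)).
G1: fails — 2R²3 but no w with 2R²w and 3Rw.
G2: satisfies the condition.
G3: satisfies the condition.
G4: satisfies the condition.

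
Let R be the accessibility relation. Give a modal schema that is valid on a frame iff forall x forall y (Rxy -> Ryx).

q → □◇q

This is symmetry; the standard corresponding axiom is B: q → □◇q.
Suppose q→□◇q is valid. Take Rxy and set V(q)={x}. Then q at x, so □◇q at x, so ◇q at y, so some z with Ryz has q; z=x, i.e. Ryx.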